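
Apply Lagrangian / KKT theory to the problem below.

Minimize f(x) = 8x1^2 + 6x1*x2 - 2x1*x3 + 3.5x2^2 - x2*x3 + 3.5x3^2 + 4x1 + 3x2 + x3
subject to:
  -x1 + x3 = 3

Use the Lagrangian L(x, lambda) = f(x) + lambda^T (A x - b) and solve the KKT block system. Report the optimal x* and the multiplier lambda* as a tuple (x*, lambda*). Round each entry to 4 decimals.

Form the Lagrangian:
  L(x, lambda) = (1/2) x^T Q x + c^T x + lambda^T (A x - b)
Stationarity (grad_x L = 0): Q x + c + A^T lambda = 0.
Primal feasibility: A x = b.

This gives the KKT block system:
  [ Q   A^T ] [ x     ]   [-c ]
  [ A    0  ] [ lambda ] = [ b ]

Solving the linear system:
  x*      = (-1.2963, 0.9259, 1.7037)
  lambda* = (-14.5926)
  f(x*)   = 21.537

x* = (-1.2963, 0.9259, 1.7037), lambda* = (-14.5926)


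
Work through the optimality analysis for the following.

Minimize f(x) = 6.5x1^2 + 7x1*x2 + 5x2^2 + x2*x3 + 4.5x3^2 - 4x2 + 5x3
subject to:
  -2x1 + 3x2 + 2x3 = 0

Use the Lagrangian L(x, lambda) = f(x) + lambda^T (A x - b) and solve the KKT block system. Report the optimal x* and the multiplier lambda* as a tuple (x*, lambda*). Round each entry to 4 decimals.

Form the Lagrangian:
  L(x, lambda) = (1/2) x^T Q x + c^T x + lambda^T (A x - b)
Stationarity (grad_x L = 0): Q x + c + A^T lambda = 0.
Primal feasibility: A x = b.

This gives the KKT block system:
  [ Q   A^T ] [ x     ]   [-c ]
  [ A    0  ] [ lambda ] = [ b ]

Solving the linear system:
  x*      = (-0.1282, 0.3961, -0.7224)
  lambda* = (0.5529)
  f(x*)   = -2.5984

x* = (-0.1282, 0.3961, -0.7224), lambda* = (0.5529)


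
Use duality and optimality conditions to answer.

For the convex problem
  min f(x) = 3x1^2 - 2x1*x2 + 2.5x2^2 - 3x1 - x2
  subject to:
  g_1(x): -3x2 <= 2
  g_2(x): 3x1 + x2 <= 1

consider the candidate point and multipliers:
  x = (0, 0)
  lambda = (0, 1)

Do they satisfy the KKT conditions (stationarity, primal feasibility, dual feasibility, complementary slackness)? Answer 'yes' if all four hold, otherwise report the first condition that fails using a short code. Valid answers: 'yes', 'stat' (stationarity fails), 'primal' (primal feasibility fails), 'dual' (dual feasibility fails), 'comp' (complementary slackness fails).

Gradient of f: grad f(x) = Q x + c = (-3, -1)
Constraint values g_i(x) = a_i^T x - b_i:
  g_1((0, 0)) = -2
  g_2((0, 0)) = -1
Stationarity residual: grad f(x) + sum_i lambda_i a_i = (0, 0)
  -> stationarity OK
Primal feasibility (all g_i <= 0): OK
Dual feasibility (all lambda_i >= 0): OK
Complementary slackness (lambda_i * g_i(x) = 0 for all i): FAILS

Verdict: the first failing condition is complementary_slackness -> comp.

comp


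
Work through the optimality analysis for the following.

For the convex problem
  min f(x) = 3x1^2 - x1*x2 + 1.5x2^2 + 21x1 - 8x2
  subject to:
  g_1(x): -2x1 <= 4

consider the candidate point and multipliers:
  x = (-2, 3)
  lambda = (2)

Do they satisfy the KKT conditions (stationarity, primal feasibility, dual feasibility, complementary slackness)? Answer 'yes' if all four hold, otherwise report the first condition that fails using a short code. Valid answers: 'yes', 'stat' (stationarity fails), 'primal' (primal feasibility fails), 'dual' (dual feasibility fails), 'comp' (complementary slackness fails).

Gradient of f: grad f(x) = Q x + c = (6, 3)
Constraint values g_i(x) = a_i^T x - b_i:
  g_1((-2, 3)) = 0
Stationarity residual: grad f(x) + sum_i lambda_i a_i = (2, 3)
  -> stationarity FAILS
Primal feasibility (all g_i <= 0): OK
Dual feasibility (all lambda_i >= 0): OK
Complementary slackness (lambda_i * g_i(x) = 0 for all i): OK

Verdict: the first failing condition is stationarity -> stat.

stat


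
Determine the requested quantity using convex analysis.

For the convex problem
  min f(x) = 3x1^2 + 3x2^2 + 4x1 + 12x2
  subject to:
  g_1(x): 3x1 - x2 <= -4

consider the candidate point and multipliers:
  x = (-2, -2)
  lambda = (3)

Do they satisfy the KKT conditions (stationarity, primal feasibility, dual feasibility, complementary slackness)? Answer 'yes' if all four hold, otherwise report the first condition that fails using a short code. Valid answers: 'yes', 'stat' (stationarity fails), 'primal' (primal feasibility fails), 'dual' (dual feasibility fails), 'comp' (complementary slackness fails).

Gradient of f: grad f(x) = Q x + c = (-8, 0)
Constraint values g_i(x) = a_i^T x - b_i:
  g_1((-2, -2)) = 0
Stationarity residual: grad f(x) + sum_i lambda_i a_i = (1, -3)
  -> stationarity FAILS
Primal feasibility (all g_i <= 0): OK
Dual feasibility (all lambda_i >= 0): OK
Complementary slackness (lambda_i * g_i(x) = 0 for all i): OK

Verdict: the first failing condition is stationarity -> stat.

stat


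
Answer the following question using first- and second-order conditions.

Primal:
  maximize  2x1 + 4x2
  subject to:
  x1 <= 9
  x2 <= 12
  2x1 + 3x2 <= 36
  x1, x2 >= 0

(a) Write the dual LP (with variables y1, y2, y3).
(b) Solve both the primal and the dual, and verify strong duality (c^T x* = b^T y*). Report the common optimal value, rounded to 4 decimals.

The standard primal-dual pair for 'max c^T x s.t. A x <= b, x >= 0' is:
  Dual:  min b^T y  s.t.  A^T y >= c,  y >= 0.

So the dual LP is:
  minimize  9y1 + 12y2 + 36y3
  subject to:
    y1 + 2y3 >= 2
    y2 + 3y3 >= 4
    y1, y2, y3 >= 0

Solving the primal: x* = (0, 12).
  primal value c^T x* = 48.
Solving the dual: y* = (0, 0, 1.3333).
  dual value b^T y* = 48.
Strong duality: c^T x* = b^T y*. Confirmed.

48


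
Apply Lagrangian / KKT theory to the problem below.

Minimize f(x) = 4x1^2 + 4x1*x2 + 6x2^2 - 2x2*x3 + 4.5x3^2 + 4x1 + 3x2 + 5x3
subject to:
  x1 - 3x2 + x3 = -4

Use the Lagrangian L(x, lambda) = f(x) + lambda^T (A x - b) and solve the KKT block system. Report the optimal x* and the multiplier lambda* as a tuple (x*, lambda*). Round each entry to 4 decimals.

Form the Lagrangian:
  L(x, lambda) = (1/2) x^T Q x + c^T x + lambda^T (A x - b)
Stationarity (grad_x L = 0): Q x + c + A^T lambda = 0.
Primal feasibility: A x = b.

This gives the KKT block system:
  [ Q   A^T ] [ x     ]   [-c ]
  [ A    0  ] [ lambda ] = [ b ]

Solving the linear system:
  x*      = (-1.1891, 0.7041, -0.6987)
  lambda* = (2.6966)
  f(x*)   = 2.3243

x* = (-1.1891, 0.7041, -0.6987), lambda* = (2.6966)


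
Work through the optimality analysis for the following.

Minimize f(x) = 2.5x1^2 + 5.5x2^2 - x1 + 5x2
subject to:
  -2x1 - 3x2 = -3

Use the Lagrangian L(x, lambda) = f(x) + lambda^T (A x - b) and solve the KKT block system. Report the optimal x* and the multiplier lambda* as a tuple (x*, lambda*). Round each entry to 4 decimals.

Form the Lagrangian:
  L(x, lambda) = (1/2) x^T Q x + c^T x + lambda^T (A x - b)
Stationarity (grad_x L = 0): Q x + c + A^T lambda = 0.
Primal feasibility: A x = b.

This gives the KKT block system:
  [ Q   A^T ] [ x     ]   [-c ]
  [ A    0  ] [ lambda ] = [ b ]

Solving the linear system:
  x*      = (1.1798, 0.2135)
  lambda* = (2.4494)
  f(x*)   = 3.618

x* = (1.1798, 0.2135), lambda* = (2.4494)


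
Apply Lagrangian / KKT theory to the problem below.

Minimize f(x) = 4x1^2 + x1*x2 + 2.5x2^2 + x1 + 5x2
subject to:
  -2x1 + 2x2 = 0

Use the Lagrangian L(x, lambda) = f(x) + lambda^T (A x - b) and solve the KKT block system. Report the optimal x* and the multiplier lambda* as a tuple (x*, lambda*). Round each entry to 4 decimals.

Form the Lagrangian:
  L(x, lambda) = (1/2) x^T Q x + c^T x + lambda^T (A x - b)
Stationarity (grad_x L = 0): Q x + c + A^T lambda = 0.
Primal feasibility: A x = b.

This gives the KKT block system:
  [ Q   A^T ] [ x     ]   [-c ]
  [ A    0  ] [ lambda ] = [ b ]

Solving the linear system:
  x*      = (-0.4, -0.4)
  lambda* = (-1.3)
  f(x*)   = -1.2

x* = (-0.4, -0.4), lambda* = (-1.3)


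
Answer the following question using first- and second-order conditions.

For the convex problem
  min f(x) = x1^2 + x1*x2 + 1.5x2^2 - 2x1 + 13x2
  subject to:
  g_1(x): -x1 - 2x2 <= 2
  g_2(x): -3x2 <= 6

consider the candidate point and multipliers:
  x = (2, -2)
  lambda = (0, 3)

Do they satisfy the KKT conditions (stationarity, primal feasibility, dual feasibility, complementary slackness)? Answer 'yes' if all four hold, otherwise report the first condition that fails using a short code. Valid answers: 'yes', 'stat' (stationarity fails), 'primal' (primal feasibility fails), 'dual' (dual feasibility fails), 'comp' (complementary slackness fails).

Gradient of f: grad f(x) = Q x + c = (0, 9)
Constraint values g_i(x) = a_i^T x - b_i:
  g_1((2, -2)) = 0
  g_2((2, -2)) = 0
Stationarity residual: grad f(x) + sum_i lambda_i a_i = (0, 0)
  -> stationarity OK
Primal feasibility (all g_i <= 0): OK
Dual feasibility (all lambda_i >= 0): OK
Complementary slackness (lambda_i * g_i(x) = 0 for all i): OK

Verdict: yes, KKT holds.

yes


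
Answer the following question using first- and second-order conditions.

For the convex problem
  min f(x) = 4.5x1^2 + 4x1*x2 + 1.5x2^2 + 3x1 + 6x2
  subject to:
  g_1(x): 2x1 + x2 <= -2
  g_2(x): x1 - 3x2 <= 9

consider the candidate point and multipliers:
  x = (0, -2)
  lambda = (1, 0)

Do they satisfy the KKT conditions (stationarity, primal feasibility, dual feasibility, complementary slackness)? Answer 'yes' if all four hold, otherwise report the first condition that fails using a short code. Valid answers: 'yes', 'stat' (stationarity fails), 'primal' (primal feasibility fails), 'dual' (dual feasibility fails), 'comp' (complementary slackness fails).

Gradient of f: grad f(x) = Q x + c = (-5, 0)
Constraint values g_i(x) = a_i^T x - b_i:
  g_1((0, -2)) = 0
  g_2((0, -2)) = -3
Stationarity residual: grad f(x) + sum_i lambda_i a_i = (-3, 1)
  -> stationarity FAILS
Primal feasibility (all g_i <= 0): OK
Dual feasibility (all lambda_i >= 0): OK
Complementary slackness (lambda_i * g_i(x) = 0 for all i): OK

Verdict: the first failing condition is stationarity -> stat.

stat


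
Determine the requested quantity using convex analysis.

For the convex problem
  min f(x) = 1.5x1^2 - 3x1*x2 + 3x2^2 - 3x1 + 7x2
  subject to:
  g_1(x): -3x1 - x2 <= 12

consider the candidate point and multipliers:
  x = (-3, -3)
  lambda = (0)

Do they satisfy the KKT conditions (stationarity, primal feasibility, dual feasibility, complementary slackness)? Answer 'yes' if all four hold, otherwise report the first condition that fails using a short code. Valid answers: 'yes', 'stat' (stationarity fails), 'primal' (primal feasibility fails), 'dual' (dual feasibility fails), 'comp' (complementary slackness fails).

Gradient of f: grad f(x) = Q x + c = (-3, -2)
Constraint values g_i(x) = a_i^T x - b_i:
  g_1((-3, -3)) = 0
Stationarity residual: grad f(x) + sum_i lambda_i a_i = (-3, -2)
  -> stationarity FAILS
Primal feasibility (all g_i <= 0): OK
Dual feasibility (all lambda_i >= 0): OK
Complementary slackness (lambda_i * g_i(x) = 0 for all i): OK

Verdict: the first failing condition is stationarity -> stat.

stat


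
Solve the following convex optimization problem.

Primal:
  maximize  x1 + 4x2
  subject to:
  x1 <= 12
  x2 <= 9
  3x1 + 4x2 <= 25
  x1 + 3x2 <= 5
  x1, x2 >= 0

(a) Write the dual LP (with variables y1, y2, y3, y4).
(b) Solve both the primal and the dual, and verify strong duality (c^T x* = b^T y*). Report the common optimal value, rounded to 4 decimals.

The standard primal-dual pair for 'max c^T x s.t. A x <= b, x >= 0' is:
  Dual:  min b^T y  s.t.  A^T y >= c,  y >= 0.

So the dual LP is:
  minimize  12y1 + 9y2 + 25y3 + 5y4
  subject to:
    y1 + 3y3 + y4 >= 1
    y2 + 4y3 + 3y4 >= 4
    y1, y2, y3, y4 >= 0

Solving the primal: x* = (0, 1.6667).
  primal value c^T x* = 6.6667.
Solving the dual: y* = (0, 0, 0, 1.3333).
  dual value b^T y* = 6.6667.
Strong duality: c^T x* = b^T y*. Confirmed.

6.6667


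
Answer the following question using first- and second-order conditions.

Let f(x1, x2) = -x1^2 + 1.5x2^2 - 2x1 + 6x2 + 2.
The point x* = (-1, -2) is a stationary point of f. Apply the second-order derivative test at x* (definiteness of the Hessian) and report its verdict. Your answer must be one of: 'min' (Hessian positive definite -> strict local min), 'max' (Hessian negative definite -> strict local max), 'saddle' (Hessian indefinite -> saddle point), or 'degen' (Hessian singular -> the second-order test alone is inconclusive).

Compute the Hessian H = grad^2 f:
  H = [[-2, 0], [0, 3]]
Verify stationarity: grad f(x*) = H x* + g = (0, 0).
Eigenvalues of H: -2, 3.
Eigenvalues have mixed signs, so H is indefinite -> x* is a saddle point.

saddle


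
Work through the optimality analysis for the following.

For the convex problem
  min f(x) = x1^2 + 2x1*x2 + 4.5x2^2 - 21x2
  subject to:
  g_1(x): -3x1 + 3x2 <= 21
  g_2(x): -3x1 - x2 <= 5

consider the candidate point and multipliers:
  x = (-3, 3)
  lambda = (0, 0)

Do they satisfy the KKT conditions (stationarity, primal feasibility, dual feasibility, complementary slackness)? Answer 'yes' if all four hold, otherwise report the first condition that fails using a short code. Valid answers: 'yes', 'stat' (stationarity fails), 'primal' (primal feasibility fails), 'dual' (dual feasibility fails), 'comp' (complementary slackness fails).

Gradient of f: grad f(x) = Q x + c = (0, 0)
Constraint values g_i(x) = a_i^T x - b_i:
  g_1((-3, 3)) = -3
  g_2((-3, 3)) = 1
Stationarity residual: grad f(x) + sum_i lambda_i a_i = (0, 0)
  -> stationarity OK
Primal feasibility (all g_i <= 0): FAILS
Dual feasibility (all lambda_i >= 0): OK
Complementary slackness (lambda_i * g_i(x) = 0 for all i): OK

Verdict: the first failing condition is primal_feasibility -> primal.

primal


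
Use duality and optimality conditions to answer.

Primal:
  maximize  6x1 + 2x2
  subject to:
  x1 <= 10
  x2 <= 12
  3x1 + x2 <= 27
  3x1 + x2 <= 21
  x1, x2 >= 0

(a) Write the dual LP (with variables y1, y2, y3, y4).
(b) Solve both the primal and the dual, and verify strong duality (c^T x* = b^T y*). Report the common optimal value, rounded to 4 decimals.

The standard primal-dual pair for 'max c^T x s.t. A x <= b, x >= 0' is:
  Dual:  min b^T y  s.t.  A^T y >= c,  y >= 0.

So the dual LP is:
  minimize  10y1 + 12y2 + 27y3 + 21y4
  subject to:
    y1 + 3y3 + 3y4 >= 6
    y2 + y3 + y4 >= 2
    y1, y2, y3, y4 >= 0

Solving the primal: x* = (7, 0).
  primal value c^T x* = 42.
Solving the dual: y* = (0, 0, 0, 2).
  dual value b^T y* = 42.
Strong duality: c^T x* = b^T y*. Confirmed.

42


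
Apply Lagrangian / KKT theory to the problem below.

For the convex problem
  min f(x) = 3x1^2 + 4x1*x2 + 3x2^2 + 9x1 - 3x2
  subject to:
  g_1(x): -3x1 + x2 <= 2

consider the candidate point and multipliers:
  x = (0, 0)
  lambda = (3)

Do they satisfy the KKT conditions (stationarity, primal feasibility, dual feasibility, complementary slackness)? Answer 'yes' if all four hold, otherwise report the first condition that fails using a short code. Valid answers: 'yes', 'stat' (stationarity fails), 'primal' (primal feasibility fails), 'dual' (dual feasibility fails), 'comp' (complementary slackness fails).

Gradient of f: grad f(x) = Q x + c = (9, -3)
Constraint values g_i(x) = a_i^T x - b_i:
  g_1((0, 0)) = -2
Stationarity residual: grad f(x) + sum_i lambda_i a_i = (0, 0)
  -> stationarity OK
Primal feasibility (all g_i <= 0): OK
Dual feasibility (all lambda_i >= 0): OK
Complementary slackness (lambda_i * g_i(x) = 0 for all i): FAILS

Verdict: the first failing condition is complementary_slackness -> comp.

comp


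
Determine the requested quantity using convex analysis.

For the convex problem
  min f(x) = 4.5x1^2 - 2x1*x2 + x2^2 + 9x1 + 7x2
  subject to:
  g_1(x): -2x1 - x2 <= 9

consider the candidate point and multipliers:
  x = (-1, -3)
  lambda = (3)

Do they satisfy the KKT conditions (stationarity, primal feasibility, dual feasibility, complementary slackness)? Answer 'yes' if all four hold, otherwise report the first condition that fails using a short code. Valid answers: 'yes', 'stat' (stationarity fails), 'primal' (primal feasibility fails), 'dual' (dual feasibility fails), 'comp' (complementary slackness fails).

Gradient of f: grad f(x) = Q x + c = (6, 3)
Constraint values g_i(x) = a_i^T x - b_i:
  g_1((-1, -3)) = -4
Stationarity residual: grad f(x) + sum_i lambda_i a_i = (0, 0)
  -> stationarity OK
Primal feasibility (all g_i <= 0): OK
Dual feasibility (all lambda_i >= 0): OK
Complementary slackness (lambda_i * g_i(x) = 0 for all i): FAILS

Verdict: the first failing condition is complementary_slackness -> comp.

comp


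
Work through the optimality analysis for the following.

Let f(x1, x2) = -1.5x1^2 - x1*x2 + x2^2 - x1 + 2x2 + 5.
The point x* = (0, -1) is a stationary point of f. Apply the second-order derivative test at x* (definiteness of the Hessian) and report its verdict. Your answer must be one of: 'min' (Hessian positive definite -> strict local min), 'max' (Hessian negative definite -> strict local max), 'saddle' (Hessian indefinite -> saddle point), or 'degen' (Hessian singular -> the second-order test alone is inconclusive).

Compute the Hessian H = grad^2 f:
  H = [[-3, -1], [-1, 2]]
Verify stationarity: grad f(x*) = H x* + g = (0, 0).
Eigenvalues of H: -3.1926, 2.1926.
Eigenvalues have mixed signs, so H is indefinite -> x* is a saddle point.

saddle


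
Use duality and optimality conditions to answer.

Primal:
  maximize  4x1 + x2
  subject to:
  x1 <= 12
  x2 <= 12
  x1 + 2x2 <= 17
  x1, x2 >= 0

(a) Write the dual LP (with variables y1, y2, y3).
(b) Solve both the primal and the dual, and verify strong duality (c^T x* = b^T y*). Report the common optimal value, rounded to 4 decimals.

The standard primal-dual pair for 'max c^T x s.t. A x <= b, x >= 0' is:
  Dual:  min b^T y  s.t.  A^T y >= c,  y >= 0.

So the dual LP is:
  minimize  12y1 + 12y2 + 17y3
  subject to:
    y1 + y3 >= 4
    y2 + 2y3 >= 1
    y1, y2, y3 >= 0

Solving the primal: x* = (12, 2.5).
  primal value c^T x* = 50.5.
Solving the dual: y* = (3.5, 0, 0.5).
  dual value b^T y* = 50.5.
Strong duality: c^T x* = b^T y*. Confirmed.

50.5


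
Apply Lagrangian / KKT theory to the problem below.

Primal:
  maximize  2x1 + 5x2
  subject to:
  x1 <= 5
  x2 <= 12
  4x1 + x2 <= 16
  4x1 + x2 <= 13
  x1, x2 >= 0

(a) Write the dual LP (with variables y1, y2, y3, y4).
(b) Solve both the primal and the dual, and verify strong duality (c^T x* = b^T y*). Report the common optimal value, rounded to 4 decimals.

The standard primal-dual pair for 'max c^T x s.t. A x <= b, x >= 0' is:
  Dual:  min b^T y  s.t.  A^T y >= c,  y >= 0.

So the dual LP is:
  minimize  5y1 + 12y2 + 16y3 + 13y4
  subject to:
    y1 + 4y3 + 4y4 >= 2
    y2 + y3 + y4 >= 5
    y1, y2, y3, y4 >= 0

Solving the primal: x* = (0.25, 12).
  primal value c^T x* = 60.5.
Solving the dual: y* = (0, 4.5, 0, 0.5).
  dual value b^T y* = 60.5.
Strong duality: c^T x* = b^T y*. Confirmed.

60.5


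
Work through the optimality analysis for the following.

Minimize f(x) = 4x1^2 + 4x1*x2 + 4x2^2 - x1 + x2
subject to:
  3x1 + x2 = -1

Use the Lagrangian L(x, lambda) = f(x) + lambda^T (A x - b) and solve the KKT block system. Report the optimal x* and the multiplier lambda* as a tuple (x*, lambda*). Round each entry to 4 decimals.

Form the Lagrangian:
  L(x, lambda) = (1/2) x^T Q x + c^T x + lambda^T (A x - b)
Stationarity (grad_x L = 0): Q x + c + A^T lambda = 0.
Primal feasibility: A x = b.

This gives the KKT block system:
  [ Q   A^T ] [ x     ]   [-c ]
  [ A    0  ] [ lambda ] = [ b ]

Solving the linear system:
  x*      = (-0.2857, -0.1429)
  lambda* = (1.2857)
  f(x*)   = 0.7143

x* = (-0.2857, -0.1429), lambda* = (1.2857)


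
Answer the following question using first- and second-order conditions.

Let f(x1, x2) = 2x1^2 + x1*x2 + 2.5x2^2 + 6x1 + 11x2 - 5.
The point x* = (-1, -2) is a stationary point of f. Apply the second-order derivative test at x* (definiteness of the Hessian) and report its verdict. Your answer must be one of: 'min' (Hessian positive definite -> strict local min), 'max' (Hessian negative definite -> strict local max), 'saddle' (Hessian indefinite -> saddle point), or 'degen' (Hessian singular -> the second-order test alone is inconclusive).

Compute the Hessian H = grad^2 f:
  H = [[4, 1], [1, 5]]
Verify stationarity: grad f(x*) = H x* + g = (0, 0).
Eigenvalues of H: 3.382, 5.618.
Both eigenvalues > 0, so H is positive definite -> x* is a strict local min.

min


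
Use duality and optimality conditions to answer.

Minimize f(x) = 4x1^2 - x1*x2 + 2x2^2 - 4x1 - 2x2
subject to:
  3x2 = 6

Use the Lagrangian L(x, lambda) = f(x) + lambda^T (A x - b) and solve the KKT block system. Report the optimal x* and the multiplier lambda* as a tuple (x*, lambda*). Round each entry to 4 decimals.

Form the Lagrangian:
  L(x, lambda) = (1/2) x^T Q x + c^T x + lambda^T (A x - b)
Stationarity (grad_x L = 0): Q x + c + A^T lambda = 0.
Primal feasibility: A x = b.

This gives the KKT block system:
  [ Q   A^T ] [ x     ]   [-c ]
  [ A    0  ] [ lambda ] = [ b ]

Solving the linear system:
  x*      = (0.75, 2)
  lambda* = (-1.75)
  f(x*)   = 1.75

x* = (0.75, 2), lambda* = (-1.75)


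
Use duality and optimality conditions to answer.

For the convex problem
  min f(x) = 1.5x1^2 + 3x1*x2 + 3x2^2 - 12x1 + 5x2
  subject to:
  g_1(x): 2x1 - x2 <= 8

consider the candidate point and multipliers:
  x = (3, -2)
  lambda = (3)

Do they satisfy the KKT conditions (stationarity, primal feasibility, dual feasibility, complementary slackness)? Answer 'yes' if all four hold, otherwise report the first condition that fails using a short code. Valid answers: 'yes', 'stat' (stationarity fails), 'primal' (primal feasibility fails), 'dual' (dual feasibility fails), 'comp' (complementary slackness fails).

Gradient of f: grad f(x) = Q x + c = (-9, 2)
Constraint values g_i(x) = a_i^T x - b_i:
  g_1((3, -2)) = 0
Stationarity residual: grad f(x) + sum_i lambda_i a_i = (-3, -1)
  -> stationarity FAILS
Primal feasibility (all g_i <= 0): OK
Dual feasibility (all lambda_i >= 0): OK
Complementary slackness (lambda_i * g_i(x) = 0 for all i): OK

Verdict: the first failing condition is stationarity -> stat.

stat


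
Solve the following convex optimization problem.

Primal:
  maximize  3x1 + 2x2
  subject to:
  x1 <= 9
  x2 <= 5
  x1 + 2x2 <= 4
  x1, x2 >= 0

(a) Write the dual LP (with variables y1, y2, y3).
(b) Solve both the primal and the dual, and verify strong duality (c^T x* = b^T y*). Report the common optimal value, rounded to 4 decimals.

The standard primal-dual pair for 'max c^T x s.t. A x <= b, x >= 0' is:
  Dual:  min b^T y  s.t.  A^T y >= c,  y >= 0.

So the dual LP is:
  minimize  9y1 + 5y2 + 4y3
  subject to:
    y1 + y3 >= 3
    y2 + 2y3 >= 2
    y1, y2, y3 >= 0

Solving the primal: x* = (4, 0).
  primal value c^T x* = 12.
Solving the dual: y* = (0, 0, 3).
  dual value b^T y* = 12.
Strong duality: c^T x* = b^T y*. Confirmed.

12


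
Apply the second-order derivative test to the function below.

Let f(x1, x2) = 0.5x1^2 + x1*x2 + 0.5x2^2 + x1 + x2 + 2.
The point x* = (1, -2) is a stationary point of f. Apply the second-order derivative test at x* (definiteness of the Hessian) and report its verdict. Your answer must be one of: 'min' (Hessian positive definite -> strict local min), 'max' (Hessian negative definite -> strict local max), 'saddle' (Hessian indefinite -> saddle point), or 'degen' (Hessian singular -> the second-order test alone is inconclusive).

Compute the Hessian H = grad^2 f:
  H = [[1, 1], [1, 1]]
Verify stationarity: grad f(x*) = H x* + g = (0, 0).
Eigenvalues of H: 0, 2.
H has a zero eigenvalue (singular; positive semidefinite but not definite), so H is neither positive definite, negative definite, nor indefinite. The second-order test alone is inconclusive -> degen.
(Indeed, f is constant along the null direction of H through x*, so x* is not a strict local extremum.)

degen


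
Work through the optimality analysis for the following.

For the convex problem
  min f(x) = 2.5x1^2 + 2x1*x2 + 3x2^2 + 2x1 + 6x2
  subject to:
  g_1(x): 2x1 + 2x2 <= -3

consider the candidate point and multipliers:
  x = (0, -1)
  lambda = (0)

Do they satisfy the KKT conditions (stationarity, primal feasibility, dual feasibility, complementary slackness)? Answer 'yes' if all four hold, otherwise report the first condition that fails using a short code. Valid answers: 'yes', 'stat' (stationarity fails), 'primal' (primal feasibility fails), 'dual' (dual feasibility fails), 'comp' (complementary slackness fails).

Gradient of f: grad f(x) = Q x + c = (0, 0)
Constraint values g_i(x) = a_i^T x - b_i:
  g_1((0, -1)) = 1
Stationarity residual: grad f(x) + sum_i lambda_i a_i = (0, 0)
  -> stationarity OK
Primal feasibility (all g_i <= 0): FAILS
Dual feasibility (all lambda_i >= 0): OK
Complementary slackness (lambda_i * g_i(x) = 0 for all i): OK

Verdict: the first failing condition is primal_feasibility -> primal.

primal


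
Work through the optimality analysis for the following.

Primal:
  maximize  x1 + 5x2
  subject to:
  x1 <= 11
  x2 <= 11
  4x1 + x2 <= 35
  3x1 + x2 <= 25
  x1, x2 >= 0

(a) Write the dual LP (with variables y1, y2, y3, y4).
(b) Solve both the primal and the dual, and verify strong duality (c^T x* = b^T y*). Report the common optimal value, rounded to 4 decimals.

The standard primal-dual pair for 'max c^T x s.t. A x <= b, x >= 0' is:
  Dual:  min b^T y  s.t.  A^T y >= c,  y >= 0.

So the dual LP is:
  minimize  11y1 + 11y2 + 35y3 + 25y4
  subject to:
    y1 + 4y3 + 3y4 >= 1
    y2 + y3 + y4 >= 5
    y1, y2, y3, y4 >= 0

Solving the primal: x* = (4.6667, 11).
  primal value c^T x* = 59.6667.
Solving the dual: y* = (0, 4.6667, 0, 0.3333).
  dual value b^T y* = 59.6667.
Strong duality: c^T x* = b^T y*. Confirmed.

59.6667


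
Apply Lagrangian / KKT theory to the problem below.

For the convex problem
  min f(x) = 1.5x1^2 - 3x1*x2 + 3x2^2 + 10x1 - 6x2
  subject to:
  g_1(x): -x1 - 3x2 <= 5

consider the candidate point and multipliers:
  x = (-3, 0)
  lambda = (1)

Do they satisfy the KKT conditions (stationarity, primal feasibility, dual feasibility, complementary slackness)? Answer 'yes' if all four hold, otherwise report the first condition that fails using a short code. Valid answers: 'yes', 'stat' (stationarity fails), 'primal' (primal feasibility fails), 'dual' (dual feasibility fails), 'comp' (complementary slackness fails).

Gradient of f: grad f(x) = Q x + c = (1, 3)
Constraint values g_i(x) = a_i^T x - b_i:
  g_1((-3, 0)) = -2
Stationarity residual: grad f(x) + sum_i lambda_i a_i = (0, 0)
  -> stationarity OK
Primal feasibility (all g_i <= 0): OK
Dual feasibility (all lambda_i >= 0): OK
Complementary slackness (lambda_i * g_i(x) = 0 for all i): FAILS

Verdict: the first failing condition is complementary_slackness -> comp.

comp


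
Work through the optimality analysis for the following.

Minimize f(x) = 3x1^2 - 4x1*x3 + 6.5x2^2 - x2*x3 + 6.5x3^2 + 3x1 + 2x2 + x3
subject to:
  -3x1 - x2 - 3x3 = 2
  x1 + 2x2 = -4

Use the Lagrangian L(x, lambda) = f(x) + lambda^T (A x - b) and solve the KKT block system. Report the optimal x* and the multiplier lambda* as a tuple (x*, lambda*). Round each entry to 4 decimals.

Form the Lagrangian:
  L(x, lambda) = (1/2) x^T Q x + c^T x + lambda^T (A x - b)
Stationarity (grad_x L = 0): Q x + c + A^T lambda = 0.
Primal feasibility: A x = b.

This gives the KKT block system:
  [ Q   A^T ] [ x     ]   [-c ]
  [ A    0  ] [ lambda ] = [ b ]

Solving the linear system:
  x*      = (-0.5184, -1.7408, 0.432)
  lambda* = (3.477, 12.2696)
  f(x*)   = 18.7598

x* = (-0.5184, -1.7408, 0.432), lambda* = (3.477, 12.2696)


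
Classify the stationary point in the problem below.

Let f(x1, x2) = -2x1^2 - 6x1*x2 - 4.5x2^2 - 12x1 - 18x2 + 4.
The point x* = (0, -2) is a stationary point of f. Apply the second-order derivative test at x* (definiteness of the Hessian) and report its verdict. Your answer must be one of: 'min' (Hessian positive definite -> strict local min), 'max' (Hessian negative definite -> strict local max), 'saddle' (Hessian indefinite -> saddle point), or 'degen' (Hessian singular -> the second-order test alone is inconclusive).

Compute the Hessian H = grad^2 f:
  H = [[-4, -6], [-6, -9]]
Verify stationarity: grad f(x*) = H x* + g = (0, 0).
Eigenvalues of H: -13, 0.
H has a zero eigenvalue (singular; negative semidefinite but not definite), so H is neither positive definite, negative definite, nor indefinite. The second-order test alone is inconclusive -> degen.
(Indeed, f is constant along the null direction of H through x*, so x* is not a strict local extremum.)

degen


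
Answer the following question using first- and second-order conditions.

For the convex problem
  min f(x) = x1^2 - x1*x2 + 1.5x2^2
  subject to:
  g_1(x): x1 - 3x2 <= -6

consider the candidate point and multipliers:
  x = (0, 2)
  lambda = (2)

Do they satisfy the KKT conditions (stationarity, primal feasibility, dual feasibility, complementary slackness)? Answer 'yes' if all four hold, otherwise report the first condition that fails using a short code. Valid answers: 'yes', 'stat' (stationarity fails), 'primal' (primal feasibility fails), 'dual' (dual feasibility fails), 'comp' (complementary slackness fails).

Gradient of f: grad f(x) = Q x + c = (-2, 6)
Constraint values g_i(x) = a_i^T x - b_i:
  g_1((0, 2)) = 0
Stationarity residual: grad f(x) + sum_i lambda_i a_i = (0, 0)
  -> stationarity OK
Primal feasibility (all g_i <= 0): OK
Dual feasibility (all lambda_i >= 0): OK
Complementary slackness (lambda_i * g_i(x) = 0 for all i): OK

Verdict: yes, KKT holds.

yes


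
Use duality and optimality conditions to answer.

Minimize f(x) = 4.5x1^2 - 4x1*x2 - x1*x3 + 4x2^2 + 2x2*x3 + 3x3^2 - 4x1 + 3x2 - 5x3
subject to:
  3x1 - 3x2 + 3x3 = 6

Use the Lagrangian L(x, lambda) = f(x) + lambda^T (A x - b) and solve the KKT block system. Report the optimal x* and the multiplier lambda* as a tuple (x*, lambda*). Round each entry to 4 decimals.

Form the Lagrangian:
  L(x, lambda) = (1/2) x^T Q x + c^T x + lambda^T (A x - b)
Stationarity (grad_x L = 0): Q x + c + A^T lambda = 0.
Primal feasibility: A x = b.

This gives the KKT block system:
  [ Q   A^T ] [ x     ]   [-c ]
  [ A    0  ] [ lambda ] = [ b ]

Solving the linear system:
  x*      = (0.3796, -0.5036, 1.1168)
  lambda* = (-0.1046)
  f(x*)   = -3.9927

x* = (0.3796, -0.5036, 1.1168), lambda* = (-0.1046)


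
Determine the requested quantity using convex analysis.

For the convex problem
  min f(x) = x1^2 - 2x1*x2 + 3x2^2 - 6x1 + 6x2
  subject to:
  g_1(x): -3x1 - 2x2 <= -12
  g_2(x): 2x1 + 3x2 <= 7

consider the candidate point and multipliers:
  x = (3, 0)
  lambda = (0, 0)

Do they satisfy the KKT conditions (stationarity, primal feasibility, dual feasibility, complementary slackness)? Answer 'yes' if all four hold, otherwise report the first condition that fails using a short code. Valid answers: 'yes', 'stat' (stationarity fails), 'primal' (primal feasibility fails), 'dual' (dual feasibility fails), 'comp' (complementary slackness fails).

Gradient of f: grad f(x) = Q x + c = (0, 0)
Constraint values g_i(x) = a_i^T x - b_i:
  g_1((3, 0)) = 3
  g_2((3, 0)) = -1
Stationarity residual: grad f(x) + sum_i lambda_i a_i = (0, 0)
  -> stationarity OK
Primal feasibility (all g_i <= 0): FAILS
Dual feasibility (all lambda_i >= 0): OK
Complementary slackness (lambda_i * g_i(x) = 0 for all i): OK

Verdict: the first failing condition is primal_feasibility -> primal.

primal


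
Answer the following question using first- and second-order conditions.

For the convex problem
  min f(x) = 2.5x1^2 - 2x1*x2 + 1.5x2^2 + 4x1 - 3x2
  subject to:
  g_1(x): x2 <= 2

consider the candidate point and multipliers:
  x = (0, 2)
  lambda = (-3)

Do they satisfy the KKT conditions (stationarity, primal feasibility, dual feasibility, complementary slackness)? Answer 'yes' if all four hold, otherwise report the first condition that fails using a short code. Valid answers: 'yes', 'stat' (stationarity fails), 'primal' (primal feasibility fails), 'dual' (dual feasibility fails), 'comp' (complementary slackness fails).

Gradient of f: grad f(x) = Q x + c = (0, 3)
Constraint values g_i(x) = a_i^T x - b_i:
  g_1((0, 2)) = 0
Stationarity residual: grad f(x) + sum_i lambda_i a_i = (0, 0)
  -> stationarity OK
Primal feasibility (all g_i <= 0): OK
Dual feasibility (all lambda_i >= 0): FAILS
Complementary slackness (lambda_i * g_i(x) = 0 for all i): OK

Verdict: the first failing condition is dual_feasibility -> dual.

dual


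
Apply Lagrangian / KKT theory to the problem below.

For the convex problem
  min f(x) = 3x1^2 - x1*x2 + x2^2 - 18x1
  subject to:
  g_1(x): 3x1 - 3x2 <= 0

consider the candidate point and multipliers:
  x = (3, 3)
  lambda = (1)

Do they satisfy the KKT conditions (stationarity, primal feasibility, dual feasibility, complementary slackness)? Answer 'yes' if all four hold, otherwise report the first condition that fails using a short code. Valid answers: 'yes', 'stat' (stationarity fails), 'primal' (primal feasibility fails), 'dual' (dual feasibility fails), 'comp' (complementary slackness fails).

Gradient of f: grad f(x) = Q x + c = (-3, 3)
Constraint values g_i(x) = a_i^T x - b_i:
  g_1((3, 3)) = 0
Stationarity residual: grad f(x) + sum_i lambda_i a_i = (0, 0)
  -> stationarity OK
Primal feasibility (all g_i <= 0): OK
Dual feasibility (all lambda_i >= 0): OK
Complementary slackness (lambda_i * g_i(x) = 0 for all i): OK

Verdict: yes, KKT holds.

yes


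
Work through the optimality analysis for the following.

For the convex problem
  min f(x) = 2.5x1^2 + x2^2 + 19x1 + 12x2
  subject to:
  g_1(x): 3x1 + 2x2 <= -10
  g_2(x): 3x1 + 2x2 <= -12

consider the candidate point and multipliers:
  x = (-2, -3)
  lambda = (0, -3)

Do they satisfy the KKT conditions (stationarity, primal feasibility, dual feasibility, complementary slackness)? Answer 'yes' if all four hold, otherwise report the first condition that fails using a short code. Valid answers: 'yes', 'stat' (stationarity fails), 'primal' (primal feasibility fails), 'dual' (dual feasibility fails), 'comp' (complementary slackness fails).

Gradient of f: grad f(x) = Q x + c = (9, 6)
Constraint values g_i(x) = a_i^T x - b_i:
  g_1((-2, -3)) = -2
  g_2((-2, -3)) = 0
Stationarity residual: grad f(x) + sum_i lambda_i a_i = (0, 0)
  -> stationarity OK
Primal feasibility (all g_i <= 0): OK
Dual feasibility (all lambda_i >= 0): FAILS
Complementary slackness (lambda_i * g_i(x) = 0 for all i): OK

Verdict: the first failing condition is dual_feasibility -> dual.

dual


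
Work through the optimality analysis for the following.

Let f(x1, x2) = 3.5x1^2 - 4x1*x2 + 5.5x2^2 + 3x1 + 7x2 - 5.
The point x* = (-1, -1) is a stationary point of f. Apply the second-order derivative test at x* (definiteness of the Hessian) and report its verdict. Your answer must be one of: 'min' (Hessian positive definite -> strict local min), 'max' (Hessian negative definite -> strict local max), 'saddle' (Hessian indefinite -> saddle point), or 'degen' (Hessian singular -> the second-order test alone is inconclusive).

Compute the Hessian H = grad^2 f:
  H = [[7, -4], [-4, 11]]
Verify stationarity: grad f(x*) = H x* + g = (0, 0).
Eigenvalues of H: 4.5279, 13.4721.
Both eigenvalues > 0, so H is positive definite -> x* is a strict local min.

min


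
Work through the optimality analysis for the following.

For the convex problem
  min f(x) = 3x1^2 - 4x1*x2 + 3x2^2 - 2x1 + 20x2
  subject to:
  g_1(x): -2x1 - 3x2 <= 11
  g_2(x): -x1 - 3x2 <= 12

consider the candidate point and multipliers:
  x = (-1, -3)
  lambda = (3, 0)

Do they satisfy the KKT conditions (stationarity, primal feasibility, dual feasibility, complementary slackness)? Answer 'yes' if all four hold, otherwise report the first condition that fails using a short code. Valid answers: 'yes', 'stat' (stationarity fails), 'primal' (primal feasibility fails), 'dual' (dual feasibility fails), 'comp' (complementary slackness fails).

Gradient of f: grad f(x) = Q x + c = (4, 6)
Constraint values g_i(x) = a_i^T x - b_i:
  g_1((-1, -3)) = 0
  g_2((-1, -3)) = -2
Stationarity residual: grad f(x) + sum_i lambda_i a_i = (-2, -3)
  -> stationarity FAILS
Primal feasibility (all g_i <= 0): OK
Dual feasibility (all lambda_i >= 0): OK
Complementary slackness (lambda_i * g_i(x) = 0 for all i): OK

Verdict: the first failing condition is stationarity -> stat.

stat


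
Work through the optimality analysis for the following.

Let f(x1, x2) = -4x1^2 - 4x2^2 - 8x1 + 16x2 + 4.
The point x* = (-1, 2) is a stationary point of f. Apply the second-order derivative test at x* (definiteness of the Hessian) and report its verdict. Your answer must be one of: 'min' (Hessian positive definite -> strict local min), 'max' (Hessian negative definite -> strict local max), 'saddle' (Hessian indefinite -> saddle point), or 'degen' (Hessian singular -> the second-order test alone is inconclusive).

Compute the Hessian H = grad^2 f:
  H = [[-8, 0], [0, -8]]
Verify stationarity: grad f(x*) = H x* + g = (0, 0).
Eigenvalues of H: -8, -8.
Both eigenvalues < 0, so H is negative definite -> x* is a strict local max.

max


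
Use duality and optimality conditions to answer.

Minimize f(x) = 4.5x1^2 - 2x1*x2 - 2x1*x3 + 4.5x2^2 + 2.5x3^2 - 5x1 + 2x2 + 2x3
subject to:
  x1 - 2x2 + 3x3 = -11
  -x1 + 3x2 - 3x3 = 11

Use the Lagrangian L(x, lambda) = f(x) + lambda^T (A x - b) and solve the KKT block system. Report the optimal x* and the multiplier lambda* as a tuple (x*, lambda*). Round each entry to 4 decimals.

Form the Lagrangian:
  L(x, lambda) = (1/2) x^T Q x + c^T x + lambda^T (A x - b)
Stationarity (grad_x L = 0): Q x + c + A^T lambda = 0.
Primal feasibility: A x = b.

This gives the KKT block system:
  [ Q   A^T ] [ x     ]   [-c ]
  [ A    0  ] [ lambda ] = [ b ]

Solving the linear system:
  x*      = (-0.7143, 0, -3.4286)
  lambda* = (10.2857, 5.7143)
  f(x*)   = 23.5

x* = (-0.7143, 0, -3.4286), lambda* = (10.2857, 5.7143)


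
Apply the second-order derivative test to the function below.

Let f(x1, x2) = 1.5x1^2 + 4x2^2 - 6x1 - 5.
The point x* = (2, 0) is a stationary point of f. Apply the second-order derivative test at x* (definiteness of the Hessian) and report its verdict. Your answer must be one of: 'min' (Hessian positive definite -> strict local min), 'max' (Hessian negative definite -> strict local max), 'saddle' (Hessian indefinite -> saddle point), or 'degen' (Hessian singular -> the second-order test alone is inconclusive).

Compute the Hessian H = grad^2 f:
  H = [[3, 0], [0, 8]]
Verify stationarity: grad f(x*) = H x* + g = (0, 0).
Eigenvalues of H: 3, 8.
Both eigenvalues > 0, so H is positive definite -> x* is a strict local min.

min


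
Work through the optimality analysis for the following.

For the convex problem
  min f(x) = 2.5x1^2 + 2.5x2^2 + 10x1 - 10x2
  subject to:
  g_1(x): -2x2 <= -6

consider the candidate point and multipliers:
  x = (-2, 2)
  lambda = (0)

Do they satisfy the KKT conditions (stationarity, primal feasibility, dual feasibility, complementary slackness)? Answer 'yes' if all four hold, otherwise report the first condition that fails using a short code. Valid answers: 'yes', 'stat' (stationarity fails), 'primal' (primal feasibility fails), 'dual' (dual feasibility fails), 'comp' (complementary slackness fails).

Gradient of f: grad f(x) = Q x + c = (0, 0)
Constraint values g_i(x) = a_i^T x - b_i:
  g_1((-2, 2)) = 2
Stationarity residual: grad f(x) + sum_i lambda_i a_i = (0, 0)
  -> stationarity OK
Primal feasibility (all g_i <= 0): FAILS
Dual feasibility (all lambda_i >= 0): OK
Complementary slackness (lambda_i * g_i(x) = 0 for all i): OK

Verdict: the first failing condition is primal_feasibility -> primal.

primal


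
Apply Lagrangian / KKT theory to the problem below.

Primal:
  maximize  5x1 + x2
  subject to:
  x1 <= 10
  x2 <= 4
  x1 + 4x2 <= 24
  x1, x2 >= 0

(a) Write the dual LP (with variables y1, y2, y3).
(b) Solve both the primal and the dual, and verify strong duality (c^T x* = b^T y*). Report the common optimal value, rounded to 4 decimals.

The standard primal-dual pair for 'max c^T x s.t. A x <= b, x >= 0' is:
  Dual:  min b^T y  s.t.  A^T y >= c,  y >= 0.

So the dual LP is:
  minimize  10y1 + 4y2 + 24y3
  subject to:
    y1 + y3 >= 5
    y2 + 4y3 >= 1
    y1, y2, y3 >= 0

Solving the primal: x* = (10, 3.5).
  primal value c^T x* = 53.5.
Solving the dual: y* = (4.75, 0, 0.25).
  dual value b^T y* = 53.5.
Strong duality: c^T x* = b^T y*. Confirmed.

53.5
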